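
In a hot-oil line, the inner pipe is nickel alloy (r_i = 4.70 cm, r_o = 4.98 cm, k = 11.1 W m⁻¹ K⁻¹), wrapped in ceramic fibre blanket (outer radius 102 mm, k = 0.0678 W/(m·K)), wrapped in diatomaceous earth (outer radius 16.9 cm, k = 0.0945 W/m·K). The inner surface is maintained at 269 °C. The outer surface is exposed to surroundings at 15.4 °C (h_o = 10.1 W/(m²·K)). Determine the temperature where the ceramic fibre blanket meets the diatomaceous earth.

T = 106 °C

Resistance network (inner→outer):
  R'_nickel alloy = ln(0.0498/0.0470)/(2πk) = 0.05787/(2π·11.1) = 8.297×10^-4 m·K/W
  R'_ceramic fibre blanket = ln(0.102/0.0498)/(2πk) = 0.7170/(2π·0.0678) = 1.683 m·K/W
  R'_diatomaceous earth = ln(0.169/0.102)/(2πk) = 0.5049/(2π·0.0945) = 0.8504 m·K/W
  R'_conv,out = 1/(2πr h) = 1/(2π·0.169·10.1) = 0.09324 m·K/W
ΣR = 8.297×10^-4 + 1.683 + 0.8504 + 0.09324 = 2.627 m·K/W
Q' = ΔT/ΣR = (269 °C − 15.4 °C)/2.627 = 96.54 W/m
From the inner boundary to the ceramic fibre blanket/diatomaceous earth interface, ΣR_partial = 1.684 m·K/W.
T_interface = T_in − Q'·ΣR_partial = 269 °C − (96.54)(1.684) = 106 °C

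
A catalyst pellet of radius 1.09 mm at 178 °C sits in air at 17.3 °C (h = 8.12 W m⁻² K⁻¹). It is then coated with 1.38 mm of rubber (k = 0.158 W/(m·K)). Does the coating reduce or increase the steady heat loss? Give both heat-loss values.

Critical radius for a sphere: r_cr = 2k/h = 0.0389 m = 3.89 cm.
Outer radius after coating: r₂ = 0.00109 + 0.00138 = 0.00247 m.
Since r₁ < r_cr and r₂ ≤ r_cr, the coating moves toward the maximum at r_cr — heat loss rises.
Bare: R = 1/(4πr₁²h) = 8249 K/W; Q = 160.7/8249 = 0.0195 W.
Coated: R = R_cond + R_conv = 1865 K/W; Q = 160.7/1865 = 0.0862 W.

increases: 0.0195 → 0.0862 W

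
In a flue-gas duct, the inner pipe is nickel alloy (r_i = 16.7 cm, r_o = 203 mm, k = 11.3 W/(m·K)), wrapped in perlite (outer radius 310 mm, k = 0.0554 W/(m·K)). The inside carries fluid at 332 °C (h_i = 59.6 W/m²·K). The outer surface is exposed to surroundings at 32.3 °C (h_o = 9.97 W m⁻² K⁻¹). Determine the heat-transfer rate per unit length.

Treat each layer as a resistance in series:
  R'_conv,in = 1/(2πr h) = 1/(2π·0.167·59.6) = 0.01599 m·K/W
  R'_nickel alloy = ln(0.203/0.167)/(2πk) = 0.1952/(2π·11.3) = 0.002749 m·K/W
  R'_perlite = ln(0.310/0.203)/(2πk) = 0.4234/(2π·0.0554) = 1.216 m·K/W
  R'_conv,out = 1/(2πr h) = 1/(2π·0.310·9.97) = 0.05149 m·K/W
ΣR = 0.01599 + 0.002749 + 1.216 + 0.05149 = 1.286 m·K/W
Q' = ΔT/ΣR = (332 °C − 32.3 °C)/1.286 = 233 W/m

Q' = 233 W/m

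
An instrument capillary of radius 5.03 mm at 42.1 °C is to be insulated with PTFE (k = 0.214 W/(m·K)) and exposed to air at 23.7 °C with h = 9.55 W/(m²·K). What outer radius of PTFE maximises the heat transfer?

For a cylinder, r_cr = k_ins/h = 0.214/9.55 = 0.0224 m = 2.24 cm

r_cr = 2.24 cm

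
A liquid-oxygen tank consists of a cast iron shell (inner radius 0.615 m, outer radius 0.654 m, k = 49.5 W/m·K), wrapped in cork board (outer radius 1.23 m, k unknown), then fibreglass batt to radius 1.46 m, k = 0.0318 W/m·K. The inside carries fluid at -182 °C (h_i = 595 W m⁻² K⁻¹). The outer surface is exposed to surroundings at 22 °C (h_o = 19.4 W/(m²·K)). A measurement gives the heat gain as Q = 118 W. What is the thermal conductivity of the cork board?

ΣR = ΔT/Q = |-182 − 22|/118 = 1.729 K/W
Known resistances:
  R_conv,in = 1/(4πr²h) = 1/(4π·0.615²·595) = 3.536×10^-4 K/W
  R_cast iron = (1/0.615 − 1/0.654)/(4πk) = 0.09696/(4π·49.5) = 1.559×10^-4 K/W
  R_fibreglass batt = (1/1.23 − 1/1.46)/(4πk) = 0.1281/(4π·0.0318) = 0.3205 K/W
  R_conv,out = 1/(4πr²h) = 1/(4π·1.46²·19.4) = 0.001924 K/W
R_cork board = ΣR − ΣR_known = 1.729 − 0.3229 = 1.406 K/W
(1/r₁−1/r₂)/(4πk) = 1.406 ⇒ k = 0.7160/(4π·1.406) = 0.0405 W/m·K

k = 0.0405 W/m·K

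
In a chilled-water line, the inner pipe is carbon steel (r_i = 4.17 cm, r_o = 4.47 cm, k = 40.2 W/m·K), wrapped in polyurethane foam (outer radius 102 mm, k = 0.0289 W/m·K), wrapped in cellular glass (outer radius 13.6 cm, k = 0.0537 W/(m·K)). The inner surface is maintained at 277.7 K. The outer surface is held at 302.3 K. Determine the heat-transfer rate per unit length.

Q' = 4.56 W/m

Treat each layer as a resistance in series:
  R'_carbon steel = ln(0.0447/0.0417)/(2πk) = 0.06947/(2π·40.2) = 2.750×10^-4 m·K/W
  R'_polyurethane foam = ln(0.102/0.0447)/(2πk) = 0.8250/(2π·0.0289) = 4.543 m·K/W
  R'_cellular glass = ln(0.136/0.102)/(2πk) = 0.2877/(2π·0.0537) = 0.8526 m·K/W
ΣR = 2.750×10^-4 + 4.543 + 0.8526 = 5.396 m·K/W
Q' = ΔT/ΣR = (277.7 K − 302.3 K)/5.396 = -4.56 W/m
(Negative Q' ⇒ heat flows inward; heat gain = 4.56 W/m.)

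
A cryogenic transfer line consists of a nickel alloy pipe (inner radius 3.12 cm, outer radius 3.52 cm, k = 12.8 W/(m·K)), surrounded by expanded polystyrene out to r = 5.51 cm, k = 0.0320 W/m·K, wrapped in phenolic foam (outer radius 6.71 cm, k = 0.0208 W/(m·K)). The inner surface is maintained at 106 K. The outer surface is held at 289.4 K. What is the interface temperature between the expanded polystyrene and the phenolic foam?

Series thermal resistances, inner to outer:
  R'_nickel alloy = ln(0.0352/0.0312)/(2πk) = 0.1206/(2π·12.8) = 0.001500 m·K/W
  R'_expanded polystyrene = ln(0.0551/0.0352)/(2πk) = 0.4481/(2π·0.0320) = 2.229 m·K/W
  R'_phenolic foam = ln(0.0671/0.0551)/(2πk) = 0.1970/(2π·0.0208) = 1.508 m·K/W
ΣR = 0.001500 + 2.229 + 1.508 = 3.739 m·K/W
Q' = ΔT/ΣR = (106 K − 289.4 K)/3.739 = -49.05 W/m
From the inner boundary to the expanded polystyrene/phenolic foam interface, ΣR_partial = 2.231 m·K/W.
T_interface = T_in − Q'·ΣR_partial = 106 K − (-49.05)(2.231) = 215.4 K

T = 215.4 K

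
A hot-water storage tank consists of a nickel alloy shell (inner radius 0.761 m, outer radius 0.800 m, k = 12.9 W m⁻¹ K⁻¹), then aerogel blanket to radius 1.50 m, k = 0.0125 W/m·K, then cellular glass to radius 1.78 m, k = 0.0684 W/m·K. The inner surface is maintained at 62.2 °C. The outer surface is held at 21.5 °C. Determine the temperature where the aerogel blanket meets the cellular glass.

Series thermal resistances, inner to outer:
  R_nickel alloy = (1/0.761 − 1/0.800)/(4πk) = 0.06406/(4π·12.9) = 3.952×10^-4 K/W
  R_aerogel blanket = (1/0.800 − 1/1.50)/(4πk) = 0.5833/(4π·0.0125) = 3.714 K/W
  R_cellular glass = (1/1.50 − 1/1.78)/(4πk) = 0.1049/(4π·0.0684) = 0.1220 K/W
ΣR = 3.952×10^-4 + 3.714 + 0.1220 = 3.836 K/W
Q = ΔT/ΣR = (62.2 °C − 21.5 °C)/3.836 = 10.61 W
From the inner boundary to the aerogel blanket/cellular glass interface, ΣR_partial = 3.714 K/W.
T_interface = T_in − Q·ΣR_partial = 62.2 °C − (10.61)(3.714) = 22.8 °C

T = 22.8 °C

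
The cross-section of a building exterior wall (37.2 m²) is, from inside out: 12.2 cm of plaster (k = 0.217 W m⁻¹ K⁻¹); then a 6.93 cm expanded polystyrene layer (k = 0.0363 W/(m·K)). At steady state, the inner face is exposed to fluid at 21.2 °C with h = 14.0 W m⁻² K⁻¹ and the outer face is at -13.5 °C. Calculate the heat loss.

Series thermal resistances, inner to outer:
  R_conv,in = 1/(hA) = 1/(14.0·37.2) = 0.001920 K/W
  R_plaster = L/(kA) = 0.122/(0.217·37.2) = 0.01511 K/W
  R_expanded polystyrene = L/(kA) = 0.0693/(0.0363·37.2) = 0.05132 K/W
ΣR = 0.001920 + 0.01511 + 0.05132 = 0.06835 K/W
Q = ΔT/ΣR = (21.2 °C − -13.5 °C)/0.06835 = 508 W

Q = 508 W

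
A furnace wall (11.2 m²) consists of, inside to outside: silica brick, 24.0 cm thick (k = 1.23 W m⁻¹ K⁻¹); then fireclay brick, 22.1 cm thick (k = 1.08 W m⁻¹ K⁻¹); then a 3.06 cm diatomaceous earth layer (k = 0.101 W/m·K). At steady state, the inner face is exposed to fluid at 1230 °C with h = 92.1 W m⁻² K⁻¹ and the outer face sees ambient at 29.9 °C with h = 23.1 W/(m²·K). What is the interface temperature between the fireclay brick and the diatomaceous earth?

T = 579 °C

Treat each layer as a resistance in series:
  R_conv,in = 1/(hA) = 1/(92.1·11.2) = 9.694×10^-4 K/W
  R_silica brick = L/(kA) = 0.240/(1.23·11.2) = 0.01742 K/W
  R_fireclay brick = L/(kA) = 0.221/(1.08·11.2) = 0.01827 K/W
  R_diatomaceous earth = L/(kA) = 0.0306/(0.101·11.2) = 0.02705 K/W
  R_conv,out = 1/(hA) = 1/(23.1·11.2) = 0.003865 K/W
ΣR = 9.694×10^-4 + 0.01742 + 0.01827 + 0.02705 + 0.003865 = 0.06757 K/W
Q = ΔT/ΣR = (1230 °C − 29.9 °C)/0.06757 = 17760 W
From the inner boundary to the fireclay brick/diatomaceous earth interface, ΣR_partial = 0.03666 K/W.
T_interface = T_in − Q·ΣR_partial = 1230 °C − (17760)(0.03666) = 579 °C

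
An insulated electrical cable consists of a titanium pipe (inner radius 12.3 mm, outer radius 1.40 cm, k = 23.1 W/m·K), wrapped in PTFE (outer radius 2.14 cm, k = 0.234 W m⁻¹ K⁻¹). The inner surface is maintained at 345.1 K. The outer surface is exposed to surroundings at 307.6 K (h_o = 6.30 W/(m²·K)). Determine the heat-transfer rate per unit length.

Q' = 25.5 W/m

Treat each layer as a resistance in series:
  R'_titanium = ln(0.0140/0.0123)/(2πk) = 0.1295/(2π·23.1) = 8.919×10^-4 m·K/W
  R'_PTFE = ln(0.0214/0.0140)/(2πk) = 0.4243/(2π·0.234) = 0.2886 m·K/W
  R'_conv,out = 1/(2πr h) = 1/(2π·0.0214·6.30) = 1.180 m·K/W
ΣR = 8.919×10^-4 + 0.2886 + 1.180 = 1.469 m·K/W
Q' = ΔT/ΣR = (345.1 K − 307.6 K)/1.469 = 25.5 W/m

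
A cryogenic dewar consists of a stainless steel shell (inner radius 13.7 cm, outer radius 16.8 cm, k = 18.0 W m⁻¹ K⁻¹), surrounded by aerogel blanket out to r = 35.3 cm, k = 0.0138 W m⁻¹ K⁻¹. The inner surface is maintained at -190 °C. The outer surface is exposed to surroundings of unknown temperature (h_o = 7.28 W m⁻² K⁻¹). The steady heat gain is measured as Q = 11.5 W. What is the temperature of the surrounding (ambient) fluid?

Sum the resistances:
  R_stainless steel = (1/0.137 − 1/0.168)/(4πk) = 1.347/(4π·18.0) = 0.005955 K/W
  R_aerogel blanket = (1/0.168 − 1/0.353)/(4πk) = 3.120/(4π·0.0138) = 17.99 K/W
  R_conv,out = 1/(4πr²h) = 1/(4π·0.353²·7.28) = 0.08772 K/W
ΣR = 18.08 K/W
ΔT = Q·ΣR = 11.5 × 18.08 = 207.9 K
Heat flows inward, so T_out = T_in + ΔT = -190 + 207.9 = 17.9 °C

T_out = 17.9 °C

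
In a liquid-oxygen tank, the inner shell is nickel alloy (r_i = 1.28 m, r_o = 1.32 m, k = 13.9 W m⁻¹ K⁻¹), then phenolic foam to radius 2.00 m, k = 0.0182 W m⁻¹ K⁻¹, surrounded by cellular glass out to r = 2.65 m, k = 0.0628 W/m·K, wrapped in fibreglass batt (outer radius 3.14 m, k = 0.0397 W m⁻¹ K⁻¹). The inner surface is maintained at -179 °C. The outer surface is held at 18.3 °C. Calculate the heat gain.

Resistance network (inner→outer):
  R_nickel alloy = (1/1.28 − 1/1.32)/(4πk) = 0.02367/(4π·13.9) = 1.355×10^-4 K/W
  R_phenolic foam = (1/1.32 − 1/2.00)/(4πk) = 0.2576/(4π·0.0182) = 1.126 K/W
  R_cellular glass = (1/2.00 − 1/2.65)/(4πk) = 0.1226/(4π·0.0628) = 0.1554 K/W
  R_fibreglass batt = (1/2.65 − 1/3.14)/(4πk) = 0.05889/(4π·0.0397) = 0.1180 K/W
ΣR = 1.355×10^-4 + 1.126 + 0.1554 + 0.1180 = 1.400 K/W
Q = ΔT/ΣR = (-179 °C − 18.3 °C)/1.400 = -141 W
(Negative Q ⇒ heat flows inward; heat gain = 141 W.)

Q = 141 W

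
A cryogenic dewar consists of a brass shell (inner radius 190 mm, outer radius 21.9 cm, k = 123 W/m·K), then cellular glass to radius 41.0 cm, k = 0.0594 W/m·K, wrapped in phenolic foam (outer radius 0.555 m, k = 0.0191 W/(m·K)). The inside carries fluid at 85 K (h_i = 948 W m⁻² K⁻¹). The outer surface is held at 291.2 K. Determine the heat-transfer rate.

Q = 37.4 W

Resistance network (inner→outer):
  R_conv,in = 1/(4πr²h) = 1/(4π·0.190²·948) = 0.002325 K/W
  R_brass = (1/0.190 − 1/0.219)/(4πk) = 0.6969/(4π·123) = 4.509×10^-4 K/W
  R_cellular glass = (1/0.219 − 1/0.410)/(4πk) = 2.127/(4π·0.0594) = 2.850 K/W
  R_phenolic foam = (1/0.410 − 1/0.555)/(4πk) = 0.6372/(4π·0.0191) = 2.655 K/W
ΣR = 0.002325 + 4.509×10^-4 + 2.850 + 2.655 = 5.508 K/W
Q = ΔT/ΣR = (85 K − 291.2 K)/5.508 = -37.4 W
(Negative Q ⇒ heat flows inward; heat gain = 37.4 W.)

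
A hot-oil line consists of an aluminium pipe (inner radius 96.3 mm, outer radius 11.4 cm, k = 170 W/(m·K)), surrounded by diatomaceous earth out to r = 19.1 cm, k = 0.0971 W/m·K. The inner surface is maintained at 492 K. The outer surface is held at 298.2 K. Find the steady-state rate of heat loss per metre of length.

Resistance network (inner→outer):
  R'_aluminium = ln(0.114/0.0963)/(2πk) = 0.1687/(2π·170) = 1.580×10^-4 m·K/W
  R'_diatomaceous earth = ln(0.191/0.114)/(2πk) = 0.5161/(2π·0.0971) = 0.8459 m·K/W
ΣR = 1.580×10^-4 + 0.8459 = 0.8461 m·K/W
Q' = ΔT/ΣR = (492 K − 298.2 K)/0.8461 = 229 W/m

Q' = 229 W/m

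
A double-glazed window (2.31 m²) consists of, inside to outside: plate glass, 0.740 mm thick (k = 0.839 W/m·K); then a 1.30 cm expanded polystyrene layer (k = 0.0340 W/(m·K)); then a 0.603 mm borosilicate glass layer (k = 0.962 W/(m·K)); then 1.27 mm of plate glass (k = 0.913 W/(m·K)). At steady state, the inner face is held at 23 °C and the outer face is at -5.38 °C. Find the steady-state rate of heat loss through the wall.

Q = 170 W

Treat each layer as a resistance in series:
  R_plate glass = L/(kA) = 7.40×10^-4/(0.839·2.31) = 3.818×10^-4 K/W
  R_expanded polystyrene = L/(kA) = 0.0130/(0.0340·2.31) = 0.1655 K/W
  R_borosilicate glass = L/(kA) = 6.03×10^-4/(0.962·2.31) = 2.714×10^-4 K/W
  R_plate glass = L/(kA) = 0.00127/(0.913·2.31) = 6.022×10^-4 K/W
ΣR = 3.818×10^-4 + 0.1655 + 2.714×10^-4 + 6.022×10^-4 = 0.1668 K/W
Q = ΔT/ΣR = (23 °C − -5.38 °C)/0.1668 = 170 W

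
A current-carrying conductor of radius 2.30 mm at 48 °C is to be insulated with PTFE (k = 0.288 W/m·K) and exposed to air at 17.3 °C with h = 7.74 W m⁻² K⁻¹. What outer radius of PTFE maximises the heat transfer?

For a cylinder, r_cr = k_ins/h = 0.288/7.74 = 0.0372 m = 3.72 cm

r_cr = 3.72 cm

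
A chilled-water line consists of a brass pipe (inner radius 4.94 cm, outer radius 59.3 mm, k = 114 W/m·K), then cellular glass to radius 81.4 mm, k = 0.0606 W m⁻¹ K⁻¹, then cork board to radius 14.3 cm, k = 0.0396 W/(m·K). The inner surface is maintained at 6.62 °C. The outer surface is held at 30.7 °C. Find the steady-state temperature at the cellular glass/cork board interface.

Treat each layer as a resistance in series:
  R'_brass = ln(0.0593/0.0494)/(2πk) = 0.1827/(2π·114) = 2.550×10^-4 m·K/W
  R'_cellular glass = ln(0.0814/0.0593)/(2πk) = 0.3168/(2π·0.0606) = 0.8319 m·K/W
  R'_cork board = ln(0.143/0.0814)/(2πk) = 0.5635/(2π·0.0396) = 2.265 m·K/W
ΣR = 2.550×10^-4 + 0.8319 + 2.265 = 3.097 m·K/W
Q' = ΔT/ΣR = (6.62 °C − 30.7 °C)/3.097 = -7.775 W/m
From the inner boundary to the cellular glass/cork board interface, ΣR_partial = 0.8322 m·K/W.
T_interface = T_in − Q'·ΣR_partial = 6.62 °C − (-7.775)(0.8322) = 13.1 °C

T = 13.1 °C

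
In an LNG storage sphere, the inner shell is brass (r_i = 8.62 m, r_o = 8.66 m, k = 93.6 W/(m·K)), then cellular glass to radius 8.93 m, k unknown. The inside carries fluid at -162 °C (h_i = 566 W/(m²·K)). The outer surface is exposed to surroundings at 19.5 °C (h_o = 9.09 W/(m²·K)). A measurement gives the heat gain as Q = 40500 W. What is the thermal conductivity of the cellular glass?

ΣR = ΔT/Q = |-162 − 19.5|/40500 = 0.004481 K/W
Known resistances:
  R_conv,in = 1/(4πr²h) = 1/(4π·8.62²·566) = 1.892×10^-6 K/W
  R_brass = (1/8.62 − 1/8.66)/(4πk) = 5.358×10^-4/(4π·93.6) = 4.556×10^-7 K/W
  R_conv,out = 1/(4πr²h) = 1/(4π·8.93²·9.09) = 1.098×10^-4 K/W
R_cellular glass = ΣR − ΣR_known = 0.004481 − 1.121×10^-4 = 0.004369 K/W
(1/r₁−1/r₂)/(4πk) = 0.004369 ⇒ k = 0.003491/(4π·0.004369) = 0.0636 W/m·K

k = 0.0636 W/m·K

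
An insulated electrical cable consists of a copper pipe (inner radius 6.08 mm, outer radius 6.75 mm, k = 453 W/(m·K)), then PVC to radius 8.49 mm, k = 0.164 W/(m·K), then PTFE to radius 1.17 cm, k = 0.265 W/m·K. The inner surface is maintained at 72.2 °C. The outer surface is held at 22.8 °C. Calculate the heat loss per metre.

Q' = 119 W/m

Treat each layer as a resistance in series:
  R'_copper = ln(0.00675/0.00608)/(2πk) = 0.1045/(2π·453) = 3.673×10^-5 m·K/W
  R'_PVC = ln(0.00849/0.00675)/(2πk) = 0.2293/(2π·0.164) = 0.2226 m·K/W
  R'_PTFE = ln(0.0117/0.00849)/(2πk) = 0.3207/(2π·0.265) = 0.1926 m·K/W
ΣR = 3.673×10^-5 + 0.2226 + 0.1926 = 0.4152 m·K/W
Q' = ΔT/ΣR = (72.2 °C − 22.8 °C)/0.4152 = 119 W/m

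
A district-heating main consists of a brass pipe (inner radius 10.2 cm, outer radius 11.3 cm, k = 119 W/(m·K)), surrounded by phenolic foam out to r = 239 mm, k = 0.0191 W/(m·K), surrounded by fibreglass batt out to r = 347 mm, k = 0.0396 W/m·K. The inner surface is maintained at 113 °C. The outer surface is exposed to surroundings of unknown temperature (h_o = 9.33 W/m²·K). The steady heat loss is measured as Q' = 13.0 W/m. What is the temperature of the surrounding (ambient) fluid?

T_out = 11.7 °C

Sum the resistances:
  R'_brass = ln(0.113/0.102)/(2πk) = 0.1024/(2π·119) = 1.370×10^-4 m·K/W
  R'_phenolic foam = ln(0.239/0.113)/(2πk) = 0.7491/(2π·0.0191) = 6.242 m·K/W
  R'_fibreglass batt = ln(0.347/0.239)/(2πk) = 0.3729/(2π·0.0396) = 1.499 m·K/W
  R'_conv,out = 1/(2πr h) = 1/(2π·0.347·9.33) = 0.04916 m·K/W
ΣR = 7.790 m·K/W
ΔT = Q'·ΣR = 13.0 × 7.790 = 101.3 K
Heat flows outward, so T_out = T_in − ΔT = 113 − 101.3 = 11.7 °C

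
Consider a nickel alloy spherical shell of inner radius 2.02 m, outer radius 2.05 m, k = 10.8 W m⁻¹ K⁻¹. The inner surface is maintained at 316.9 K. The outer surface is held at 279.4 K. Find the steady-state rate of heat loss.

Q = 4πk·ΔT/(1/r₁ − 1/r₂) = 4π × 10.8 × 37.5 / (1/2.02 − 1/2.05) = 7.03×10^5 W

Q = 703 kW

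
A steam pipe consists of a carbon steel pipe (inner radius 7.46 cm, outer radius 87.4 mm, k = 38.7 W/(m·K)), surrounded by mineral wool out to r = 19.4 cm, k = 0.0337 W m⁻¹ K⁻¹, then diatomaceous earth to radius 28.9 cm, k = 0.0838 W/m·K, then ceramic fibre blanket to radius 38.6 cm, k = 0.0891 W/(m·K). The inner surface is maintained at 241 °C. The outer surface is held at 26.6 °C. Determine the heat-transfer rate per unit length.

Resistance network (inner→outer):
  R'_carbon steel = ln(0.0874/0.0746)/(2πk) = 0.1584/(2π·38.7) = 6.512×10^-4 m·K/W
  R'_mineral wool = ln(0.194/0.0874)/(2πk) = 0.7974/(2π·0.0337) = 3.766 m·K/W
  R'_diatomaceous earth = ln(0.289/0.194)/(2πk) = 0.3986/(2π·0.0838) = 0.7570 m·K/W
  R'_ceramic fibre blanket = ln(0.386/0.289)/(2πk) = 0.2894/(2π·0.0891) = 0.5170 m·K/W
ΣR = 6.512×10^-4 + 3.766 + 0.7570 + 0.5170 = 5.041 m·K/W
Q' = ΔT/ΣR = (241 °C − 26.6 °C)/5.041 = 42.5 W/m

Q' = 42.5 W/m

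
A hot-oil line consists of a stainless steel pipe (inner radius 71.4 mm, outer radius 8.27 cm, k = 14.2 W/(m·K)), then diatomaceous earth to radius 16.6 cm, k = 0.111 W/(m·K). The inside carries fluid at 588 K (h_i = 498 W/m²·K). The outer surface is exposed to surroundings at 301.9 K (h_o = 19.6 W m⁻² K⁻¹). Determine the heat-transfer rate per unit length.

Series thermal resistances, inner to outer:
  R'_conv,in = 1/(2πr h) = 1/(2π·0.0714·498) = 0.004476 m·K/W
  R'_stainless steel = ln(0.0827/0.0714)/(2πk) = 0.1469/(2π·14.2) = 0.001647 m·K/W
  R'_diatomaceous earth = ln(0.166/0.0827)/(2πk) = 0.6968/(2π·0.111) = 0.9990 m·K/W
  R'_conv,out = 1/(2πr h) = 1/(2π·0.166·19.6) = 0.04892 m·K/W
ΣR = 0.004476 + 0.001647 + 0.9990 + 0.04892 = 1.054 m·K/W
Q' = ΔT/ΣR = (588 K − 301.9 K)/1.054 = 271 W/m

Q' = 271 W/m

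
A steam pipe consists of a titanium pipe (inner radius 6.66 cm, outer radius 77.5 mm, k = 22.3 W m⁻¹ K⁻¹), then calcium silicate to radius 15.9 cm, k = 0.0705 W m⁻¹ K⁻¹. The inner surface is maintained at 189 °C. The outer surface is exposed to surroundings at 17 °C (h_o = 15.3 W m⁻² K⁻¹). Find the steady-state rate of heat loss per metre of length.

Q' = 102 W/m

Resistance network (inner→outer):
  R'_titanium = ln(0.0775/0.0666)/(2πk) = 0.1516/(2π·22.3) = 0.001082 m·K/W
  R'_calcium silicate = ln(0.159/0.0775)/(2πk) = 0.7186/(2π·0.0705) = 1.622 m·K/W
  R'_conv,out = 1/(2πr h) = 1/(2π·0.159·15.3) = 0.06542 m·K/W
ΣR = 0.001082 + 1.622 + 0.06542 = 1.689 m·K/W
Q' = ΔT/ΣR = (189 °C − 17 °C)/1.689 = 102 W/m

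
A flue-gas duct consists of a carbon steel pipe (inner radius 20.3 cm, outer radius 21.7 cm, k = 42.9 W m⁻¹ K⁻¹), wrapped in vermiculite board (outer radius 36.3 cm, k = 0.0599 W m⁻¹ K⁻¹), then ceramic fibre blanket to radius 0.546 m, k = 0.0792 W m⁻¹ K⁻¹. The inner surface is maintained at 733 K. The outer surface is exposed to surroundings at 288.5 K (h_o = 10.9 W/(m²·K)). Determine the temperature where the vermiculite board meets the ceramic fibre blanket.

Series thermal resistances, inner to outer:
  R'_carbon steel = ln(0.217/0.203)/(2πk) = 0.06669/(2π·42.9) = 2.474×10^-4 m·K/W
  R'_vermiculite board = ln(0.363/0.217)/(2πk) = 0.5145/(2π·0.0599) = 1.367 m·K/W
  R'_ceramic fibre blanket = ln(0.546/0.363)/(2πk) = 0.4082/(2π·0.0792) = 0.8203 m·K/W
  R'_conv,out = 1/(2πr h) = 1/(2π·0.546·10.9) = 0.02674 m·K/W
ΣR = 2.474×10^-4 + 1.367 + 0.8203 + 0.02674 = 2.214 m·K/W
Q' = ΔT/ΣR = (733 K − 288.5 K)/2.214 = 200.8 W/m
From the inner boundary to the vermiculite board/ceramic fibre blanket interface, ΣR_partial = 1.367 m·K/W.
T_interface = T_in − Q'·ΣR_partial = 733 K − (200.8)(1.367) = 459 K

T = 459 K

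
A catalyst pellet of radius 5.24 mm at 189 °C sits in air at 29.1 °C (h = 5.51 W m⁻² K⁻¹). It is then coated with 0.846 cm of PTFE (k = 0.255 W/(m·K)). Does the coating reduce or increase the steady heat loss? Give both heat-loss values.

Critical radius for a sphere: r_cr = 2k/h = 0.0926 m = 9.26 cm.
Outer radius after coating: r₂ = 0.00524 + 0.00846 = 0.01370 m.
Since r₁ < r_cr and r₂ ≤ r_cr, the coating moves toward the maximum at r_cr — heat loss rises.
Bare: R = 1/(4πr₁²h) = 526.0 K/W; Q = 159.9/526.0 = 0.304 W.
Coated: R = R_cond + R_conv = 113.7 K/W; Q = 159.9/113.7 = 1.41 W.

increases: 0.304 → 1.41 W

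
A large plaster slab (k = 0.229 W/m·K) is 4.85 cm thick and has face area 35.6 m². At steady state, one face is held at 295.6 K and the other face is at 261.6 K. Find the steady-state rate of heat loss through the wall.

Q = 5720 W

Q = kA·ΔT/L = 0.229 × 35.6 × |295.6 K − 261.6 K| / 0.0485 = 5720 W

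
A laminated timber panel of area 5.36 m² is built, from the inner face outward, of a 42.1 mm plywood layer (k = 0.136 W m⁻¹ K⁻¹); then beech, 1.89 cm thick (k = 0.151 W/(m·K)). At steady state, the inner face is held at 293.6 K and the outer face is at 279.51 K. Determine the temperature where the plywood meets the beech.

Resistance network (inner→outer):
  R_plywood = L/(kA) = 0.0421/(0.136·5.36) = 0.05775 K/W
  R_beech = L/(kA) = 0.0189/(0.151·5.36) = 0.02335 K/W
ΣR = 0.05775 + 0.02335 = 0.08110 K/W
Q = ΔT/ΣR = (293.6 K − 279.51 K)/0.08110 = 173.7 W
From the inner boundary to the plywood/beech interface, ΣR_partial = 0.05775 K/W.
T_interface = T_in − Q·ΣR_partial = 293.6 K − (173.7)(0.05775) = 283.6 K

T = 283.6 K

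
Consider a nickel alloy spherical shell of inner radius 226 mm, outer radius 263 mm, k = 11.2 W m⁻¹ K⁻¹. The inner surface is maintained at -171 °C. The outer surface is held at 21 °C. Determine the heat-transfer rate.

Q = 4πk·ΔT/(1/r₁ − 1/r₂) = 4π × 11.2 × 192 / (1/0.226 − 1/0.263) = 43400 W

Q = 43.4 kW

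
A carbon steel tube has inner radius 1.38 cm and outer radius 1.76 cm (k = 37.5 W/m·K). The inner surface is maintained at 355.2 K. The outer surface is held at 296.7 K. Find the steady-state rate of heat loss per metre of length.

Q' = 2πk·ΔT/ln(r₂/r₁) = 2π × 37.5 × 58.5 / ln(0.0176/0.0138) = 56700 W/m

Q' = 56700 W/m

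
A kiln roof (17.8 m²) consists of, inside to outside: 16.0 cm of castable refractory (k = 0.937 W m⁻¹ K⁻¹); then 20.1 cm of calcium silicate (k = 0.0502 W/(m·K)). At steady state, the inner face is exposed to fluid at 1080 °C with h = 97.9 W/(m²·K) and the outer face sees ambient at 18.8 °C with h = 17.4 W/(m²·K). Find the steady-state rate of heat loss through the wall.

Resistance network (inner→outer):
  R_conv,in = 1/(hA) = 1/(97.9·17.8) = 5.738×10^-4 K/W
  R_castable refractory = L/(kA) = 0.160/(0.937·17.8) = 0.009593 K/W
  R_calcium silicate = L/(kA) = 0.201/(0.0502·17.8) = 0.2249 K/W
  R_conv,out = 1/(hA) = 1/(17.4·17.8) = 0.003229 K/W
ΣR = 5.738×10^-4 + 0.009593 + 0.2249 + 0.003229 = 0.2383 K/W
Q = ΔT/ΣR = (1080 °C − 18.8 °C)/0.2383 = 4450 W

Q = 4450 W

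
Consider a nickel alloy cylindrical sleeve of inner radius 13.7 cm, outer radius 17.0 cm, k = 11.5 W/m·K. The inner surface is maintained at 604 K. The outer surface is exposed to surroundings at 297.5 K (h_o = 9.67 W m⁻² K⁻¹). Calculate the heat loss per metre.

Q' = 3.07 kW/m

Series thermal resistances, inner to outer:
  R'_nickel alloy = ln(0.170/0.137)/(2πk) = 0.2158/(2π·11.5) = 0.002987 m·K/W
  R'_conv,out = 1/(2πr h) = 1/(2π·0.170·9.67) = 0.09682 m·K/W
ΣR = 0.002987 + 0.09682 = 0.09981 m·K/W
Q' = ΔT/ΣR = (604 K − 297.5 K)/0.09981 = 3070 W/m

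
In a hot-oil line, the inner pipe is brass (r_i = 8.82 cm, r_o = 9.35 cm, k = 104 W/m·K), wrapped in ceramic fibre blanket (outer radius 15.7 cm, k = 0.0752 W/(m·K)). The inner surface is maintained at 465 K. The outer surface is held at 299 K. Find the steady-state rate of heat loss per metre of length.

Series thermal resistances, inner to outer:
  R'_brass = ln(0.0935/0.0882)/(2πk) = 0.05835/(2π·104) = 8.930×10^-5 m·K/W
  R'_ceramic fibre blanket = ln(0.157/0.0935)/(2πk) = 0.5183/(2π·0.0752) = 1.097 m·K/W
ΣR = 8.930×10^-5 + 1.097 = 1.097 m·K/W
Q' = ΔT/ΣR = (465 K − 299 K)/1.097 = 151 W/m

Q' = 151 W/m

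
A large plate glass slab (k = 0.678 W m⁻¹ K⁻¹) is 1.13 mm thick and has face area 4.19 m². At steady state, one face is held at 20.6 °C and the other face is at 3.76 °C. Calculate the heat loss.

Q = kA·ΔT/L = 0.678 × 4.19 × |20.6 °C − 3.76 °C| / 0.00113 = 42300 W

Q = 42.3 kW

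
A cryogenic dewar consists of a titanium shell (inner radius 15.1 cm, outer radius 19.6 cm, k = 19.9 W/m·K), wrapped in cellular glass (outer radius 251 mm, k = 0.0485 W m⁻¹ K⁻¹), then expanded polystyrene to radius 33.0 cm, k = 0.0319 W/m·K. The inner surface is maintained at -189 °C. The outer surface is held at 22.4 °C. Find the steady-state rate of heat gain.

Resistance network (inner→outer):
  R_titanium = (1/0.151 − 1/0.196)/(4πk) = 1.520/(4π·19.9) = 0.006080 K/W
  R_cellular glass = (1/0.196 − 1/0.251)/(4πk) = 1.118/(4π·0.0485) = 1.834 K/W
  R_expanded polystyrene = (1/0.251 − 1/0.330)/(4πk) = 0.9538/(4π·0.0319) = 2.379 K/W
ΣR = 0.006080 + 1.834 + 2.379 = 4.219 K/W
Q = ΔT/ΣR = (-189 °C − 22.4 °C)/4.219 = -50.1 W
(Negative Q ⇒ heat flows inward; heat gain = 50.1 W.)

Q = 50.1 W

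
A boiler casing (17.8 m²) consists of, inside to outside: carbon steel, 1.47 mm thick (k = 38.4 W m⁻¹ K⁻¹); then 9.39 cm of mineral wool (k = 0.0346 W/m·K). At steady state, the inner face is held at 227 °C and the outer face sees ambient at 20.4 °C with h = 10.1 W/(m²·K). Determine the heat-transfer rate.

Resistance network (inner→outer):
  R_carbon steel = L/(kA) = 0.00147/(38.4·17.8) = 2.151×10^-6 K/W
  R_mineral wool = L/(kA) = 0.0939/(0.0346·17.8) = 0.1525 K/W
  R_conv,out = 1/(hA) = 1/(10.1·17.8) = 0.005562 K/W
ΣR = 2.151×10^-6 + 0.1525 + 0.005562 = 0.1581 K/W
Q = ΔT/ΣR = (227 °C − 20.4 °C)/0.1581 = 1310 W

Q = 1310 W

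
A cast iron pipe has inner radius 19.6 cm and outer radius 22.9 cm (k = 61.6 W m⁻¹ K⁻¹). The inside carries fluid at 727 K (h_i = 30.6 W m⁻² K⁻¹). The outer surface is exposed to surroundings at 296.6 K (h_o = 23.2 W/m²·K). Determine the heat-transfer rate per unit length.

Q' = 7560 W/m

Series thermal resistances, inner to outer:
  R'_conv,in = 1/(2πr h) = 1/(2π·0.196·30.6) = 0.02654 m·K/W
  R'_cast iron = ln(0.229/0.196)/(2πk) = 0.1556/(2π·61.6) = 4.020×10^-4 m·K/W
  R'_conv,out = 1/(2πr h) = 1/(2π·0.229·23.2) = 0.02996 m·K/W
ΣR = 0.02654 + 4.020×10^-4 + 0.02996 = 0.05690 m·K/W
Q' = ΔT/ΣR = (727 K − 296.6 K)/0.05690 = 7560 W/m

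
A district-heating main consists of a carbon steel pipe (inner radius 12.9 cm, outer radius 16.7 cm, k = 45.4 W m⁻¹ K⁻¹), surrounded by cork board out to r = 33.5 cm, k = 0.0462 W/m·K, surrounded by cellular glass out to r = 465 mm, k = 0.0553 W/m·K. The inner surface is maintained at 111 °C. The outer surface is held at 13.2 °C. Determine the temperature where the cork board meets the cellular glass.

T = 40.8 °C

Series thermal resistances, inner to outer:
  R'_carbon steel = ln(0.167/0.129)/(2πk) = 0.2582/(2π·45.4) = 9.051×10^-4 m·K/W
  R'_cork board = ln(0.335/0.167)/(2πk) = 0.6961/(2π·0.0462) = 2.398 m·K/W
  R'_cellular glass = ln(0.465/0.335)/(2πk) = 0.3279/(2π·0.0553) = 0.9437 m·K/W
ΣR = 9.051×10^-4 + 2.398 + 0.9437 = 3.343 m·K/W
Q' = ΔT/ΣR = (111 °C − 13.2 °C)/3.343 = 29.26 W/m
From the inner boundary to the cork board/cellular glass interface, ΣR_partial = 2.399 m·K/W.
T_interface = T_in − Q'·ΣR_partial = 111 °C − (29.26)(2.399) = 40.8 °C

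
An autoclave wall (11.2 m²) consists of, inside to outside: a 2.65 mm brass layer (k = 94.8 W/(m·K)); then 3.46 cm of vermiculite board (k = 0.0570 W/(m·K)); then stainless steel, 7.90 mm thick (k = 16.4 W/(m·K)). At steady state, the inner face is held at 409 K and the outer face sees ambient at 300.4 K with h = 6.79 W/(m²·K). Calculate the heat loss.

Q = 1610 W

Treat each layer as a resistance in series:
  R_brass = L/(kA) = 0.00265/(94.8·11.2) = 2.496×10^-6 K/W
  R_vermiculite board = L/(kA) = 0.0346/(0.0570·11.2) = 0.05420 K/W
  R_stainless steel = L/(kA) = 0.00790/(16.4·11.2) = 4.301×10^-5 K/W
  R_conv,out = 1/(hA) = 1/(6.79·11.2) = 0.01315 K/W
ΣR = 2.496×10^-6 + 0.05420 + 4.301×10^-5 + 0.01315 = 0.06740 K/W
Q = ΔT/ΣR = (409 K − 300.4 K)/0.06740 = 1610 W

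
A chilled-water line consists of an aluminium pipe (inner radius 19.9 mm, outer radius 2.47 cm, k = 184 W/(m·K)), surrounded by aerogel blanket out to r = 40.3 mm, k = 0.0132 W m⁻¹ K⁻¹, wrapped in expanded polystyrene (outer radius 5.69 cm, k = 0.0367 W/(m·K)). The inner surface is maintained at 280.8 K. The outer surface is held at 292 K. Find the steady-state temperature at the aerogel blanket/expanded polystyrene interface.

T = 289.7 K

Treat each layer as a resistance in series:
  R'_aluminium = ln(0.0247/0.0199)/(2πk) = 0.2161/(2π·184) = 1.869×10^-4 m·K/W
  R'_aerogel blanket = ln(0.0403/0.0247)/(2πk) = 0.4895/(2π·0.0132) = 5.903 m·K/W
  R'_expanded polystyrene = ln(0.0569/0.0403)/(2πk) = 0.3449/(2π·0.0367) = 1.496 m·K/W
ΣR = 1.869×10^-4 + 5.903 + 1.496 = 7.399 m·K/W
Q' = ΔT/ΣR = (280.8 K − 292 K)/7.399 = -1.514 W/m
From the inner boundary to the aerogel blanket/expanded polystyrene interface, ΣR_partial = 5.903 m·K/W.
T_interface = T_in − Q'·ΣR_partial = 280.8 K − (-1.514)(5.903) = 289.7 K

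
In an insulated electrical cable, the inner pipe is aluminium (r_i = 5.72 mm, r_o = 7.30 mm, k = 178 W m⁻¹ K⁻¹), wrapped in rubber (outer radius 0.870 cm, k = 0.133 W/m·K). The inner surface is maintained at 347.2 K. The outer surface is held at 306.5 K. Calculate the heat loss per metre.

Q' = 194 W/m

Treat each layer as a resistance in series:
  R'_aluminium = ln(0.00730/0.00572)/(2πk) = 0.2439/(2π·178) = 2.181×10^-4 m·K/W
  R'_rubber = ln(0.00870/0.00730)/(2πk) = 0.1754/(2π·0.133) = 0.2100 m·K/W
ΣR = 2.181×10^-4 + 0.2100 = 0.2102 m·K/W
Q' = ΔT/ΣR = (347.2 K − 306.5 K)/0.2102 = 194 W/m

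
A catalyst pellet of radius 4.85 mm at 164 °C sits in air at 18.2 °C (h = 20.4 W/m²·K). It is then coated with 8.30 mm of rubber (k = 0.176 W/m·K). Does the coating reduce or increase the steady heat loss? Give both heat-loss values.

increases: 0.879 → 1.79 W

Critical radius for a sphere: r_cr = 2k/h = 0.0173 m = 1.73 cm.
Outer radius after coating: r₂ = 0.00485 + 0.00830 = 0.01315 m.
Since r₁ < r_cr and r₂ ≤ r_cr, the coating moves toward the maximum at r_cr — heat loss rises.
Bare: R = 1/(4πr₁²h) = 165.8 K/W; Q = 145.8/165.8 = 0.879 W.
Coated: R = R_cond + R_conv = 81.40 K/W; Q = 145.8/81.40 = 1.79 W.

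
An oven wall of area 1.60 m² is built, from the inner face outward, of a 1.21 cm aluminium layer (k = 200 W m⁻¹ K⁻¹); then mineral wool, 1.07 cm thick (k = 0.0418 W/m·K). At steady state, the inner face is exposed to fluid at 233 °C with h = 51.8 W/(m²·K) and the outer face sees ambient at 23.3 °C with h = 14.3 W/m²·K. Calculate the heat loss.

Q = 972 W

Treat each layer as a resistance in series:
  R_conv,in = 1/(hA) = 1/(51.8·1.60) = 0.01207 K/W
  R_aluminium = L/(kA) = 0.0121/(200·1.60) = 3.781×10^-5 K/W
  R_mineral wool = L/(kA) = 0.0107/(0.0418·1.60) = 0.1600 K/W
  R_conv,out = 1/(hA) = 1/(14.3·1.60) = 0.04371 K/W
ΣR = 0.01207 + 3.781×10^-5 + 0.1600 + 0.04371 = 0.2158 K/W
Q = ΔT/ΣR = (233 °C − 23.3 °C)/0.2158 = 972 W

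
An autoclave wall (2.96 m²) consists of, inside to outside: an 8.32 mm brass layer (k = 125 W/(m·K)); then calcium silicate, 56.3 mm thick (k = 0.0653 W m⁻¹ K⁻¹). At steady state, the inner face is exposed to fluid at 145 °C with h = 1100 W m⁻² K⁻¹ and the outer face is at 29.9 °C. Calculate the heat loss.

Q = 395 W

Series thermal resistances, inner to outer:
  R_conv,in = 1/(hA) = 1/(1100·2.96) = 3.071×10^-4 K/W
  R_brass = L/(kA) = 0.00832/(125·2.96) = 2.249×10^-5 K/W
  R_calcium silicate = L/(kA) = 0.0563/(0.0653·2.96) = 0.2913 K/W
ΣR = 3.071×10^-4 + 2.249×10^-5 + 0.2913 = 0.2916 K/W
Q = ΔT/ΣR = (145 °C − 29.9 °C)/0.2916 = 395 W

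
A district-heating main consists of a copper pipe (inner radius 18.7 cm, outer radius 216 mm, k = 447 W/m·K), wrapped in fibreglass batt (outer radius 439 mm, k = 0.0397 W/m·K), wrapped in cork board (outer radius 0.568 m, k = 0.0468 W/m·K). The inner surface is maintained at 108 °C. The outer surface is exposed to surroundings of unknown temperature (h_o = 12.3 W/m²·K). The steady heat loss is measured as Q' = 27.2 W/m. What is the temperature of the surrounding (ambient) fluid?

Sum the resistances:
  R'_copper = ln(0.216/0.187)/(2πk) = 0.1442/(2π·447) = 5.133×10^-5 m·K/W
  R'_fibreglass batt = ln(0.439/0.216)/(2πk) = 0.7092/(2π·0.0397) = 2.843 m·K/W
  R'_cork board = ln(0.568/0.439)/(2πk) = 0.2576/(2π·0.0468) = 0.8761 m·K/W
  R'_conv,out = 1/(2πr h) = 1/(2π·0.568·12.3) = 0.02278 m·K/W
ΣR = 3.742 m·K/W
ΔT = Q'·ΣR = 27.2 × 3.742 = 101.8 K
Heat flows outward, so T_out = T_in − ΔT = 108 − 101.8 = 6.2 °C

T_out = 6.2 °C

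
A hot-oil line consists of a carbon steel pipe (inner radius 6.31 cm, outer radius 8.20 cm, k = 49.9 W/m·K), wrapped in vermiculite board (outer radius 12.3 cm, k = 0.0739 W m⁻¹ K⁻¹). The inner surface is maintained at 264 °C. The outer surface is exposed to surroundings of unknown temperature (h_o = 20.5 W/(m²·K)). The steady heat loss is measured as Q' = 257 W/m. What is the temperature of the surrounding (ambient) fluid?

T_out = 23.1 °C

Series resistances:
  R'_carbon steel = ln(0.0820/0.0631)/(2πk) = 0.2620/(2π·49.9) = 8.356×10^-4 m·K/W
  R'_vermiculite board = ln(0.123/0.0820)/(2πk) = 0.4055/(2π·0.0739) = 0.8732 m·K/W
  R'_conv,out = 1/(2πr h) = 1/(2π·0.123·20.5) = 0.06312 m·K/W
ΣR = 0.9372 m·K/W
ΔT = Q'·ΣR = 257 × 0.9372 = 240.9 K
Heat flows outward, so T_out = T_in − ΔT = 264 − 240.9 = 23.1 °C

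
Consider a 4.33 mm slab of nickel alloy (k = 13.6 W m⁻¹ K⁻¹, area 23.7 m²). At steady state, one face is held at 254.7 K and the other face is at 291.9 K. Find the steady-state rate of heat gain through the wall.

Q = kA·ΔT/L = 13.6 × 23.7 × |254.7 K − 291.9 K| / 0.00433 = 2.77×10^6 W

Q = 2770 kW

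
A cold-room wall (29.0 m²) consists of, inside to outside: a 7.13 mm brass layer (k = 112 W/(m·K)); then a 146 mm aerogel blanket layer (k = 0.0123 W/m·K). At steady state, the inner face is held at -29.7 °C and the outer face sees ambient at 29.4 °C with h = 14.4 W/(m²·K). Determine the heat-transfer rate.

Q = 144 W

Series thermal resistances, inner to outer:
  R_brass = L/(kA) = 0.00713/(112·29.0) = 2.195×10^-6 K/W
  R_aerogel blanket = L/(kA) = 0.146/(0.0123·29.0) = 0.4093 K/W
  R_conv,out = 1/(hA) = 1/(14.4·29.0) = 0.002395 K/W
ΣR = 2.195×10^-6 + 0.4093 + 0.002395 = 0.4117 K/W
Q = ΔT/ΣR = (-29.7 °C − 29.4 °C)/0.4117 = -144 W
(Negative Q ⇒ heat flows inward; heat gain = 144 W.)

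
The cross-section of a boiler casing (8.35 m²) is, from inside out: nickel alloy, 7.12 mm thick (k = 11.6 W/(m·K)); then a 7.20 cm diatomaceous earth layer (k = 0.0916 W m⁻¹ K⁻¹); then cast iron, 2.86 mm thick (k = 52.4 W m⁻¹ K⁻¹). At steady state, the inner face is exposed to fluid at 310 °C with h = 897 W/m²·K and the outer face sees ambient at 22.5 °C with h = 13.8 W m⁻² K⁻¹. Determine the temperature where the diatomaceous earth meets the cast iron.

Series thermal resistances, inner to outer:
  R_conv,in = 1/(hA) = 1/(897·8.35) = 1.335×10^-4 K/W
  R_nickel alloy = L/(kA) = 0.00712/(11.6·8.35) = 7.351×10^-5 K/W
  R_diatomaceous earth = L/(kA) = 0.0720/(0.0916·8.35) = 0.09413 K/W
  R_cast iron = L/(kA) = 0.00286/(52.4·8.35) = 6.537×10^-6 K/W
  R_conv,out = 1/(hA) = 1/(13.8·8.35) = 0.008678 K/W
ΣR = 1.335×10^-4 + 7.351×10^-5 + 0.09413 + 6.537×10^-6 + 0.008678 = 0.1030 K/W
Q = ΔT/ΣR = (310 °C − 22.5 °C)/0.1030 = 2791 W
From the inner boundary to the diatomaceous earth/cast iron interface, ΣR_partial = 0.09434 K/W.
T_interface = T_in − Q·ΣR_partial = 310 °C − (2791)(0.09434) = 46.7 °C

T = 46.7 °C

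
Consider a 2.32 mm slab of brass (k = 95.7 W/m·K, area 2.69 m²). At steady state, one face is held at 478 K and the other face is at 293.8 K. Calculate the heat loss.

Q = kA·ΔT/L = 95.7 × 2.69 × |478 K − 293.8 K| / 0.00232 = 2.04×10^7 W

Q = 2.04×10^7 W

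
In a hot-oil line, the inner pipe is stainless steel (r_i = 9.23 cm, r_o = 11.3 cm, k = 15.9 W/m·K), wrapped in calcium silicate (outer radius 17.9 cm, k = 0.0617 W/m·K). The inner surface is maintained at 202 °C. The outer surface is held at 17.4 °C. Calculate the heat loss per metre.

Series thermal resistances, inner to outer:
  R'_stainless steel = ln(0.113/0.0923)/(2πk) = 0.2023/(2π·15.9) = 0.002025 m·K/W
  R'_calcium silicate = ln(0.179/0.113)/(2πk) = 0.4600/(2π·0.0617) = 1.187 m·K/W
ΣR = 0.002025 + 1.187 = 1.189 m·K/W
Q' = ΔT/ΣR = (202 °C − 17.4 °C)/1.189 = 155 W/m

Q' = 155 W/m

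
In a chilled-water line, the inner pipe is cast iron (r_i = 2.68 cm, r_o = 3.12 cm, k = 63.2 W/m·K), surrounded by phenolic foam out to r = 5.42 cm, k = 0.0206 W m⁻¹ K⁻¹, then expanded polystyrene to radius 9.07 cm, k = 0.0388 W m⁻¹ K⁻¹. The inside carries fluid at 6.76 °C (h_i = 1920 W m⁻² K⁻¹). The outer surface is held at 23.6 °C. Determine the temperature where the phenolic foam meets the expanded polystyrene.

Series thermal resistances, inner to outer:
  R'_conv,in = 1/(2πr h) = 1/(2π·0.0268·1920) = 0.003093 m·K/W
  R'_cast iron = ln(0.0312/0.0268)/(2πk) = 0.1520/(2π·63.2) = 3.828×10^-4 m·K/W
  R'_phenolic foam = ln(0.0542/0.0312)/(2πk) = 0.5523/(2π·0.0206) = 4.267 m·K/W
  R'_expanded polystyrene = ln(0.0907/0.0542)/(2πk) = 0.5149/(2π·0.0388) = 2.112 m·K/W
ΣR = 0.003093 + 3.828×10^-4 + 4.267 + 2.112 = 6.382 m·K/W
Q' = ΔT/ΣR = (6.76 °C − 23.6 °C)/6.382 = -2.639 W/m
From the inner boundary to the phenolic foam/expanded polystyrene interface, ΣR_partial = 4.270 m·K/W.
T_interface = T_in − Q'·ΣR_partial = 6.76 °C − (-2.639)(4.270) = 18.0 °C

T = 18.0 °C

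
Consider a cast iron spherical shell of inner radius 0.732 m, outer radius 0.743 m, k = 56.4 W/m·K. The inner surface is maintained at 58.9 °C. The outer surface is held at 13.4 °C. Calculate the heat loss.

Q = 4πk·ΔT/(1/r₁ − 1/r₂) = 4π × 56.4 × 45.5 / (1/0.732 − 1/0.743) = 1.59×10^6 W

Q = 1.59×10^6 W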